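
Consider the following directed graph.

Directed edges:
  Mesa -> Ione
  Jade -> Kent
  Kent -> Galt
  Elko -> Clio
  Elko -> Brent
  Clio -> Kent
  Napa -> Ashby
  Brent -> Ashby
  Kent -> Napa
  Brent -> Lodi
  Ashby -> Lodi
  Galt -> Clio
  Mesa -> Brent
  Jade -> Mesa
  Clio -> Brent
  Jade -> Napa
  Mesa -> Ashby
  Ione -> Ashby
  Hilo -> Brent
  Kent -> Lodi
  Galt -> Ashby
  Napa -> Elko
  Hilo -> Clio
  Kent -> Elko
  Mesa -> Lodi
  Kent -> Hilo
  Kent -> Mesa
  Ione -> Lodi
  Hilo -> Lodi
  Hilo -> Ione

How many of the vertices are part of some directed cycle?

6

A vertex is on a directed cycle iff it belongs to a strongly connected component of size ≥ 2 (or has a self-loop).
The vertices on cycles are {Clio, Elko, Galt, Hilo, Kent, Napa} — 6 in total.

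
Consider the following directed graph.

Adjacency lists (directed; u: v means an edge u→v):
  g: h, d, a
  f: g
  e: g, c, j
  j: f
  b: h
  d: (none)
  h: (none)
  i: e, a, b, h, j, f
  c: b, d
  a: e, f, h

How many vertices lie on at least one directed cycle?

A vertex is on a directed cycle iff it belongs to a strongly connected component of size ≥ 2 (or has a self-loop).
The vertices on cycles are {a, e, f, g, j} — 5 in total.

5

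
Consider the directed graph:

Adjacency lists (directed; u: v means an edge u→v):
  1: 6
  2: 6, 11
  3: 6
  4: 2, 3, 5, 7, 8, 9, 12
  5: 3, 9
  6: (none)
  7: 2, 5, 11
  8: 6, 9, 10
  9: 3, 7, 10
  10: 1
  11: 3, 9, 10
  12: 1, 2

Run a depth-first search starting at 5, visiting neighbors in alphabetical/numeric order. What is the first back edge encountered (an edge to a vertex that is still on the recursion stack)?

DFS from 5 (visiting neighbors in alphabetical/numeric order); mark gray on enter, black on exit:
5 gray
  3 gray
    6 gray
    6 black
  3 black
  9 gray
    9→3: 3 black — skip
    7 gray
      2 gray
        2→6: 6 black — skip
        11 gray
          11→3: 3 black — skip
          11→9: 9 is gray → back edge
First back edge: 11 → 9.

11->9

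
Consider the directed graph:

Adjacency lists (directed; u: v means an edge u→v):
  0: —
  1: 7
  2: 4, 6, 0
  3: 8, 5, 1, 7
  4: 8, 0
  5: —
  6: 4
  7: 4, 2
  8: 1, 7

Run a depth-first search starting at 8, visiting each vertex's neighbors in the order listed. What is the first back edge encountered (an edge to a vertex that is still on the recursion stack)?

4→8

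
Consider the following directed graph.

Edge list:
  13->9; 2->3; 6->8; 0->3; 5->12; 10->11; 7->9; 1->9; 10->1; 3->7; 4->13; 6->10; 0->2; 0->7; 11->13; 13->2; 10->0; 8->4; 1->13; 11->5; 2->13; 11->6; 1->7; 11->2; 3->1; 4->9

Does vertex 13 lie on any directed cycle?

13 is on a cycle iff 13 can reach itself via ≥1 edge.
13 → 2 → 13 — yes.

Yes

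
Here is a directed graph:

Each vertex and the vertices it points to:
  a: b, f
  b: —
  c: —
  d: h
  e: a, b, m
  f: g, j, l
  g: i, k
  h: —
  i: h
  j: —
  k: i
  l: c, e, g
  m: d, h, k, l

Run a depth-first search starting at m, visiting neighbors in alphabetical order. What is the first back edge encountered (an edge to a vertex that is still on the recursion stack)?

f→l

DFS from m (visiting neighbors in alphabetical order); mark gray on enter, black on exit:
m gray
  d gray
    h gray
    h black
  d black
  m→h: h black — skip
  k gray
    i gray
      i→h: h black — skip
    i black
  k black
  l gray
    c gray
    c black
    e gray
      a gray
        b gray
        b black
        f gray
          g gray
            g→i: i black — skip
            g→k: k black — skip
          g black
          j gray
          j black
          f→l: l is gray → back edge
First back edge: f → l.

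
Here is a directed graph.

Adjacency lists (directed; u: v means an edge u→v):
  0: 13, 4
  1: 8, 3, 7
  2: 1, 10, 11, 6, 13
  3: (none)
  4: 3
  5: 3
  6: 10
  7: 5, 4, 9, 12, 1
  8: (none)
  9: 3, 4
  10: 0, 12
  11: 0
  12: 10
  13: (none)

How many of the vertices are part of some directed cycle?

4

A vertex is on a directed cycle iff it belongs to a strongly connected component of size ≥ 2 (or has a self-loop).
The vertices on cycles are {1, 7, 10, 12} — 4 in total.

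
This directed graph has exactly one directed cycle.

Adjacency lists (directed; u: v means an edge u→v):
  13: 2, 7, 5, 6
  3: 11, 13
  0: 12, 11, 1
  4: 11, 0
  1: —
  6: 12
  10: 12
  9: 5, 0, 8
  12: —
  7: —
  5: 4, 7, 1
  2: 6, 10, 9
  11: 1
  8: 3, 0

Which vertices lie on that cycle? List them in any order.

DFS with gray/black marking from 13:
13 gray
  2 gray
    6 gray
      12 gray
      12 black
    6 black
    10 gray
      10→12: 12 black — skip
    10 black
    9 gray
      5 gray
        4 gray
          11 gray
            1 gray
            1 black
          11 black
          0 gray
            0→12: 12 black — skip
            0→11: 11 black — skip
            0→1: 1 black — skip
          0 black
        4 black
        7 gray
        7 black
        5→1: 1 black — skip
      5 black
      9→0: 0 black — skip
      8 gray
        3 gray
          3→11: 11 black — skip
          3→13: 13 is gray → back edge
Back edge closes the cycle 13 → 2 → 9 → 8 → 3 → 13; its vertices are {2, 3, 8, 9, 13}.

2, 3, 8, 9, 13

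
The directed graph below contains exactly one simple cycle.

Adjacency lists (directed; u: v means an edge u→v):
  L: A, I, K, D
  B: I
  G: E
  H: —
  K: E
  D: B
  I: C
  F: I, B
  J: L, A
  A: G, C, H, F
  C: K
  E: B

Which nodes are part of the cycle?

DFS with gray/black marking from K:
K gray
  E gray
    B gray
      I gray
        C gray
          C→K: K is gray → back edge
Back edge closes the cycle K → E → B → I → C → K; its vertices are {B, C, E, I, K}.

B, C, E, I, K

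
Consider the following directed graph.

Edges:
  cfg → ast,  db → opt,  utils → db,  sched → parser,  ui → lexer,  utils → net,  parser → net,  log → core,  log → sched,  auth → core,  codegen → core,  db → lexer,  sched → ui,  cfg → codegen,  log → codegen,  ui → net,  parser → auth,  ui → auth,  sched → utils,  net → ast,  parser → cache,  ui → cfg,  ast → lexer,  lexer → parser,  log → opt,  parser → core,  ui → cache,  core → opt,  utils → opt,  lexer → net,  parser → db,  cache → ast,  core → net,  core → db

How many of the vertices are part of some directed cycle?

A vertex is on a directed cycle iff it belongs to a strongly connected component of size ≥ 2 (or has a self-loop).
The vertices on cycles are {db, ast, net, auth, core, cache, lexer, parser} — 8 in total.

8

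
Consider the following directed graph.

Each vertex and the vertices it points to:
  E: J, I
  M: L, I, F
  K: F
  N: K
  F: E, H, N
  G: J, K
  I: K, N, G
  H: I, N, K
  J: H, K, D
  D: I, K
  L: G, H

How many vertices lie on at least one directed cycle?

A vertex is on a directed cycle iff it belongs to a strongly connected component of size ≥ 2 (or has a self-loop).
The vertices on cycles are {D, E, F, G, H, I, J, K, N} — 9 in total.

9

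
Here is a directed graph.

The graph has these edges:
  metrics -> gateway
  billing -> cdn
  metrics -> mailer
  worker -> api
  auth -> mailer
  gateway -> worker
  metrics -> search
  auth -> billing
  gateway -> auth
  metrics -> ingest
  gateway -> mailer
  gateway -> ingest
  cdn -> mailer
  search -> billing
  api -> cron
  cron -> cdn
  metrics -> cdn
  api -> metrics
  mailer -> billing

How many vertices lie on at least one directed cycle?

A vertex is on a directed cycle iff it belongs to a strongly connected component of size ≥ 2 (or has a self-loop).
The vertices on cycles are {api, cdn, mailer, worker, billing, gateway, metrics} — 7 in total.

7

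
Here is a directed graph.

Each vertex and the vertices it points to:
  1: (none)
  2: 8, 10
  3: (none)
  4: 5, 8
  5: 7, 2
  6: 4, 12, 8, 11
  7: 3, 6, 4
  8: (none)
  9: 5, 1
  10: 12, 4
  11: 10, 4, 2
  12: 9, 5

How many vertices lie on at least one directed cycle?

A vertex is on a directed cycle iff it belongs to a strongly connected component of size ≥ 2 (or has a self-loop).
The vertices on cycles are {2, 4, 5, 6, 7, 9, 10, 11, 12} — 9 in total.

9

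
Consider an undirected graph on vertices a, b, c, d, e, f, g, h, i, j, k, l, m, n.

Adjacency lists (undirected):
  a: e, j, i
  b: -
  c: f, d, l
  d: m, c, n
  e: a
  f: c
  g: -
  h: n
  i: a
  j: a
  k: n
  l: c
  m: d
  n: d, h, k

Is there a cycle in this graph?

No

DFS, tracking each vertex's parent; an edge to a visited non-parent vertex closes a cycle.
Start from k:
visit k (parent –)
  visit n (parent k)
    visit d (parent n)
      visit m (parent d)
        m–d: parent, skip
      visit c (parent d)
        visit f (parent c)
          f–c: parent, skip
        c–d: parent, skip
        visit l (parent c)
          l–c: parent, skip
      d–n: parent, skip
    visit h (parent n)
      h–n: parent, skip
    n–k: parent, skip
visit a (parent –)
  visit e (parent a)
    e–a: parent, skip
  visit j (parent a)
    j–a: parent, skip
  visit i (parent a)
    i–a: parent, skip
visit b (parent –)
visit g (parent –)
No non-parent visited neighbor found — the graph is a forest.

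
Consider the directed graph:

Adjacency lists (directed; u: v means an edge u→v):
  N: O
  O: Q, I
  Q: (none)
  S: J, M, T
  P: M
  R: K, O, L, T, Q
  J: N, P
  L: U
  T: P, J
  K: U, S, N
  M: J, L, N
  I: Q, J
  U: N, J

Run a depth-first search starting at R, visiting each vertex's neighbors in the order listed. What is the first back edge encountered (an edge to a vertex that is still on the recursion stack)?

DFS from R (visiting each vertex's neighbors in the order listed); mark gray on enter, black on exit:
R gray
  K gray
    U gray
      N gray
        O gray
          Q gray
          Q black
          I gray
            I→Q: Q black — skip
            J gray
              J→N: N is gray → back edge
First back edge: J → N.

J->N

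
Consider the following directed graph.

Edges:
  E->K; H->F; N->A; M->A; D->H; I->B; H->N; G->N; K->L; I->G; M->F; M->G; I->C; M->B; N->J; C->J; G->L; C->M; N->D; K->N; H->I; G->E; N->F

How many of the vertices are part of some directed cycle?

A vertex is on a directed cycle iff it belongs to a strongly connected component of size ≥ 2 (or has a self-loop).
The vertices on cycles are {C, D, E, G, H, I, K, M, N} — 9 in total.

9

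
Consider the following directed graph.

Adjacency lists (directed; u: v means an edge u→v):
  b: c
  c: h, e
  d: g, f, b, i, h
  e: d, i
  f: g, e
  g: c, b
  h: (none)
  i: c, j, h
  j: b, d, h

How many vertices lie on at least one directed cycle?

A vertex is on a directed cycle iff it belongs to a strongly connected component of size ≥ 2 (or has a self-loop).
The vertices on cycles are {b, c, d, e, f, g, i, j} — 8 in total.

8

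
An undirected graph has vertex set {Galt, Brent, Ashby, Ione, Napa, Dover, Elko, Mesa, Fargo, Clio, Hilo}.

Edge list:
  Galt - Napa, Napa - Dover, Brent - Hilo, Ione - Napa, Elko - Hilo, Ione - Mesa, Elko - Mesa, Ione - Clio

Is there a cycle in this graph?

No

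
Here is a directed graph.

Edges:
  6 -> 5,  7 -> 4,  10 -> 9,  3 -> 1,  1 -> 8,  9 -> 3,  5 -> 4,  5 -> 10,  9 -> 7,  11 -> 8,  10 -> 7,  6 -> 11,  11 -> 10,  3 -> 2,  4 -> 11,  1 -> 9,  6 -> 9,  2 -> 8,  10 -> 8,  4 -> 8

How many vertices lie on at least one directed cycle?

A vertex is on a directed cycle iff it belongs to a strongly connected component of size ≥ 2 (or has a self-loop).
The vertices on cycles are {1, 3, 4, 7, 9, 10, 11} — 7 in total.

7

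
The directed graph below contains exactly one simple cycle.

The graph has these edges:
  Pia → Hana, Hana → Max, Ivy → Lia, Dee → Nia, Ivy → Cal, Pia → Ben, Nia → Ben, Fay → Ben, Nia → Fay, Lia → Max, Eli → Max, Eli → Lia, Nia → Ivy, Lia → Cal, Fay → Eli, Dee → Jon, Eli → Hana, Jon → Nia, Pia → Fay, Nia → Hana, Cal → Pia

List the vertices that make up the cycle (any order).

Cal, Eli, Fay, Lia, Pia

DFS with gray/black marking from Lia:
Lia gray
  Max gray
  Max black
  Cal gray
    Pia gray
      Fay gray
        Ben gray
        Ben black
        Eli gray
          Eli→Max: Max black — skip
          Eli→Lia: Lia is gray → back edge
Back edge closes the cycle Lia → Cal → Pia → Fay → Eli → Lia; its vertices are {Cal, Eli, Fay, Lia, Pia}.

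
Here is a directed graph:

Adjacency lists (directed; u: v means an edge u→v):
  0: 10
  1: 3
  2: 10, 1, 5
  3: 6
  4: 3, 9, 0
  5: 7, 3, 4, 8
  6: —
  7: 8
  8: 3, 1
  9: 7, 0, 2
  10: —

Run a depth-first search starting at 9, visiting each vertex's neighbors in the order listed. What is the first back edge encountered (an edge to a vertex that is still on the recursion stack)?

4->9

DFS from 9 (visiting each vertex's neighbors in the order listed); mark gray on enter, black on exit:
9 gray
  7 gray
    8 gray
      3 gray
        6 gray
        6 black
      3 black
      1 gray
        1→3: 3 black — skip
      1 black
    8 black
  7 black
  0 gray
    10 gray
    10 black
  0 black
  2 gray
    2→10: 10 black — skip
    2→1: 1 black — skip
    5 gray
      5→7: 7 black — skip
      5→3: 3 black — skip
      4 gray
        4→3: 3 black — skip
        4→9: 9 is gray → back edge
First back edge: 4 → 9.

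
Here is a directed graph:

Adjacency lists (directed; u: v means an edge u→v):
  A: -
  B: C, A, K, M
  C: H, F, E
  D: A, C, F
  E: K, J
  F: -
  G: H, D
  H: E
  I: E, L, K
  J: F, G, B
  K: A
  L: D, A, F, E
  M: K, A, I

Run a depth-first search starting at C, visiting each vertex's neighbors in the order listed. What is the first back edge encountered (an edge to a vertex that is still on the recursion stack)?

G->H

DFS from C (visiting each vertex's neighbors in the order listed); mark gray on enter, black on exit:
C gray
  H gray
    E gray
      K gray
        A gray
        A black
      K black
      J gray
        F gray
        F black
        G gray
          G→H: H is gray → back edge
First back edge: G → H.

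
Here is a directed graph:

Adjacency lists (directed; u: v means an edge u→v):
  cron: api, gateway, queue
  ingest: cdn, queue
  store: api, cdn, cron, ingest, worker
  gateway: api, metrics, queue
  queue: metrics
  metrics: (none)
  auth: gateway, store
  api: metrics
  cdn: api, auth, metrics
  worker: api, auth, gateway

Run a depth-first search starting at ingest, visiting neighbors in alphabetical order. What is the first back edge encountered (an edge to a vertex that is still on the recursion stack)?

DFS from ingest (visiting neighbors in alphabetical order); mark gray on enter, black on exit:
ingest gray
  cdn gray
    api gray
      metrics gray
      metrics black
    api black
    auth gray
      gateway gray
        gateway→api: api black — skip
        gateway→metrics: metrics black — skip
        queue gray
          queue→metrics: metrics black — skip
        queue black
      gateway black
      store gray
        store→api: api black — skip
        store→cdn: cdn is gray → back edge
First back edge: store → cdn.

store->cdn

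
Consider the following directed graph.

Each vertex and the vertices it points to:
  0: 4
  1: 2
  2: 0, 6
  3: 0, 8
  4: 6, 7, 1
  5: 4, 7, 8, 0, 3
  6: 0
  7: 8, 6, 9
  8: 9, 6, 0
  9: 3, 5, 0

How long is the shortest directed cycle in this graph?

3

For each vertex v, BFS finds the shortest path from v back to v.
The shortest such closed walk is 5 → 8 → 9 → 5, length 3.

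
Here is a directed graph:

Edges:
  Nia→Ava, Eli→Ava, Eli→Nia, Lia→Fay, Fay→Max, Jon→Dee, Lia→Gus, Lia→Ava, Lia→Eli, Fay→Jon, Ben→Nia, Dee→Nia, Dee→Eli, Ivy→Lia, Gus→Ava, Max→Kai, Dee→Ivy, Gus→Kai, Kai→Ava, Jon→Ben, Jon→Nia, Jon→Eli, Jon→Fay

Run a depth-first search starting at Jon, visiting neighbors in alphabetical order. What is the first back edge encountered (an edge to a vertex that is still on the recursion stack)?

DFS from Jon (visiting neighbors in alphabetical order); mark gray on enter, black on exit:
Jon gray
  Ben gray
    Nia gray
      Ava gray
      Ava black
    Nia black
  Ben black
  Dee gray
    Eli gray
      Eli→Ava: Ava black — skip
      Eli→Nia: Nia black — skip
    Eli black
    Ivy gray
      Lia gray
        Lia→Ava: Ava black — skip
        Lia→Eli: Eli black — skip
        Fay gray
          Fay→Jon: Jon is gray → back edge
First back edge: Fay → Jon.

Fay→Jon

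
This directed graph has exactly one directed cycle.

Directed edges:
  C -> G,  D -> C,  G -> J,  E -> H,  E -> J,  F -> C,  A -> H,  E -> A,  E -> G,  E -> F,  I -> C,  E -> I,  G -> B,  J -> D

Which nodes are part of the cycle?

C, D, G, J

DFS with gray/black marking from G:
G gray
  B gray
  B black
  J gray
    D gray
      C gray
        C→G: G is gray → back edge
Back edge closes the cycle G → J → D → C → G; its vertices are {C, D, G, J}.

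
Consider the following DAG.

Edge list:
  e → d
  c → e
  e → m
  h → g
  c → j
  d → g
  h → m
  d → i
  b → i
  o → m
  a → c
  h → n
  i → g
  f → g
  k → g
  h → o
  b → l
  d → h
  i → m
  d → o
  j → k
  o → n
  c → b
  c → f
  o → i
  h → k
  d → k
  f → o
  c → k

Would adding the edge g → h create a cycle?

Adding g→h creates a cycle iff h can already reach g.
Path from h: h → g.
So h → … → g → h is a cycle.

Yes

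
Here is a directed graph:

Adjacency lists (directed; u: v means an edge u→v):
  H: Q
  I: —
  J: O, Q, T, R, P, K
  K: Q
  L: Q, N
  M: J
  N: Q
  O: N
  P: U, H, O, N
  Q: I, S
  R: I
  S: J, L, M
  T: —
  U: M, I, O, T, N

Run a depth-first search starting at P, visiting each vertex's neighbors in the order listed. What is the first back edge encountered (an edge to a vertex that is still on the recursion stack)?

S→J

DFS from P (visiting each vertex's neighbors in the order listed); mark gray on enter, black on exit:
P gray
  U gray
    M gray
      J gray
        O gray
          N gray
            Q gray
              I gray
              I black
              S gray
                S→J: J is gray → back edge
First back edge: S → J.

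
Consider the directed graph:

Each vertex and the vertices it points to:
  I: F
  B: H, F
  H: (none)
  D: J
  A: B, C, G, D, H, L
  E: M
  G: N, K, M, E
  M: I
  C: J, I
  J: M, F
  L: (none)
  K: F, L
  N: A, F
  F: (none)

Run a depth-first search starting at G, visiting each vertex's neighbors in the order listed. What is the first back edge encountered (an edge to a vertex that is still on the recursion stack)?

DFS from G (visiting each vertex's neighbors in the order listed); mark gray on enter, black on exit:
G gray
  N gray
    A gray
      B gray
        H gray
        H black
        F gray
        F black
      B black
      C gray
        J gray
          M gray
            I gray
              I→F: F black — skip
            I black
          M black
          J→F: F black — skip
        J black
        C→I: I black — skip
      C black
      A→G: G is gray → back edge
First back edge: A → G.

A→G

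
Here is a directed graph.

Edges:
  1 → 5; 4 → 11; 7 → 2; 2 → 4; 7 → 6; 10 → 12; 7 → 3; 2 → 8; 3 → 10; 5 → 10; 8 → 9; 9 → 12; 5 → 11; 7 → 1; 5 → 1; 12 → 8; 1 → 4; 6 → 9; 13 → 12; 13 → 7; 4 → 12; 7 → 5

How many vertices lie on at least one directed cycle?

A vertex is on a directed cycle iff it belongs to a strongly connected component of size ≥ 2 (or has a self-loop).
The vertices on cycles are {1, 5, 8, 9, 12} — 5 in total.

5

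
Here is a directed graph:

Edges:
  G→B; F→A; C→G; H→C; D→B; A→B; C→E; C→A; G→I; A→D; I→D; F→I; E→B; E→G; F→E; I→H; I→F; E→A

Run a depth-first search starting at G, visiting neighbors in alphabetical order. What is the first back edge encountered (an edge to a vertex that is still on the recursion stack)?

E->G

DFS from G (visiting neighbors in alphabetical order); mark gray on enter, black on exit:
G gray
  B gray
  B black
  I gray
    D gray
      D→B: B black — skip
    D black
    F gray
      A gray
        A→B: B black — skip
        A→D: D black — skip
      A black
      E gray
        E→A: A black — skip
        E→B: B black — skip
        E→G: G is gray → back edge
First back edge: E → G.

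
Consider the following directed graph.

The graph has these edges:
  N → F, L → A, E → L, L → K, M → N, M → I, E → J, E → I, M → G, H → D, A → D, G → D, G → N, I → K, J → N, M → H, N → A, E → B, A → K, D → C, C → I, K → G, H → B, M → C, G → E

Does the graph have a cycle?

Yes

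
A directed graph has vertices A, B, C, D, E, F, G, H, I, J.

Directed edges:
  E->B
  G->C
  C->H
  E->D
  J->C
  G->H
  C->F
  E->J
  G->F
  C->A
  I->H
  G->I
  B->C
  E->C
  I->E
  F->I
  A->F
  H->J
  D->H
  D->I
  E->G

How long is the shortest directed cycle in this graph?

For each vertex v, BFS finds the shortest path from v back to v.
The shortest such closed walk is E → G → I → E, length 3.

3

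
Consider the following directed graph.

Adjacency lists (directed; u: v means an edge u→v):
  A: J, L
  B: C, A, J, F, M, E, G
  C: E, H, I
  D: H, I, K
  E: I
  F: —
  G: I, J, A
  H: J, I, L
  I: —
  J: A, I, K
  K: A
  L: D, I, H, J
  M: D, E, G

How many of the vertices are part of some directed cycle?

A vertex is on a directed cycle iff it belongs to a strongly connected component of size ≥ 2 (or has a self-loop).
The vertices on cycles are {A, D, H, J, K, L} — 6 in total.

6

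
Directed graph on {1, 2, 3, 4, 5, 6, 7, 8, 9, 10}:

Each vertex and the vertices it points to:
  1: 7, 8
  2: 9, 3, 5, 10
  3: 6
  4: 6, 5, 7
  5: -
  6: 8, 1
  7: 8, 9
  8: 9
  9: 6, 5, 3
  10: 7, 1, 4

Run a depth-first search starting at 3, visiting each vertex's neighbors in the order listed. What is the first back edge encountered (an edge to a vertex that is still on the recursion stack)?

9→6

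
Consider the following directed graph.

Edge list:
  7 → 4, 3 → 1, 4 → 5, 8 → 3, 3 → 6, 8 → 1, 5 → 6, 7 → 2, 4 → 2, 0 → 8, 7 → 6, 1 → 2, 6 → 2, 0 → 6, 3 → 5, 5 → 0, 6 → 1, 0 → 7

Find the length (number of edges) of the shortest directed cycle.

4

For each vertex v, BFS finds the shortest path from v back to v.
The shortest such closed walk is 5 → 0 → 7 → 4 → 5, length 4.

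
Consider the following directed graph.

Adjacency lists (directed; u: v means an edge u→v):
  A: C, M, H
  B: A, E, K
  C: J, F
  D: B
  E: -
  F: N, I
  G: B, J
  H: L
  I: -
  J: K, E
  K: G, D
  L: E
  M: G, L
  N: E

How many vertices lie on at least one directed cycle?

8

A vertex is on a directed cycle iff it belongs to a strongly connected component of size ≥ 2 (or has a self-loop).
The vertices on cycles are {A, B, C, D, G, J, K, M} — 8 in total.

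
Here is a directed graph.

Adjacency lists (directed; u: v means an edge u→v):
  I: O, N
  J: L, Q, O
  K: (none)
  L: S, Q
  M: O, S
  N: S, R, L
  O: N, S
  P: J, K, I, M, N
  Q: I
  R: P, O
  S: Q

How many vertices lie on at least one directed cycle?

10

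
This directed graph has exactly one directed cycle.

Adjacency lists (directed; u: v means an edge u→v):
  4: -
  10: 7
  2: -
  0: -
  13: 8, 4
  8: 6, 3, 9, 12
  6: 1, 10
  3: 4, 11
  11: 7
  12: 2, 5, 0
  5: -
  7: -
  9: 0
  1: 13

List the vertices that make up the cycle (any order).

1, 6, 8, 13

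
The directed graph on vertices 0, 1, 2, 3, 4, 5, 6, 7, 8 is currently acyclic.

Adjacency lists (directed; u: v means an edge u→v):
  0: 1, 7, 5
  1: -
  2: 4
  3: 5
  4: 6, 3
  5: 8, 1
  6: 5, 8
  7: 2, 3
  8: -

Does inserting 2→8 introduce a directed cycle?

No

Adding 2→8 creates a cycle iff 8 can already reach 2.
Explore from 8: no path reaches 2. The graph stays acyclic.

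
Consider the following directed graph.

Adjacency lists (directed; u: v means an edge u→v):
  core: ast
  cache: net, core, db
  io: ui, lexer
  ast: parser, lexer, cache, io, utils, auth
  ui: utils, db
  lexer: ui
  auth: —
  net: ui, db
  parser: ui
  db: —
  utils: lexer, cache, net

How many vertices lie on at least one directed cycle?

9

A vertex is on a directed cycle iff it belongs to a strongly connected component of size ≥ 2 (or has a self-loop).
The vertices on cycles are {io, ui, ast, net, core, cache, lexer, utils, parser} — 9 in total.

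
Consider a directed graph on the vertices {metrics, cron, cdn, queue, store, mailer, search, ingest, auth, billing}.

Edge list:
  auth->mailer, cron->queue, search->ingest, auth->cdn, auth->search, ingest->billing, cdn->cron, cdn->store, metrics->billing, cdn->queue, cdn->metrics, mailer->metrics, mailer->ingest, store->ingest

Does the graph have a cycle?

No

DFS with white/gray/black marking, starting from mailer:
mailer gray
  metrics gray
    billing gray
    billing black
  metrics black
  ingest gray
    ingest→billing: billing black — skip
  ingest black
mailer black
cron gray
  queue gray
  queue black
cron black
cdn gray
  cdn→queue: queue black — skip
  cdn→metrics: metrics black — skip
  cdn→cron: cron black — skip
  store gray
    store→ingest: ingest black — skip
  store black
cdn black
search gray
  search→ingest: ingest black — skip
search black
auth gray
  auth→search: search black — skip
  auth→cdn: cdn black — skip
  auth→mailer: mailer black — skip
auth black
Every edge goes to a white or black vertex — no back edge, so the graph is acyclic.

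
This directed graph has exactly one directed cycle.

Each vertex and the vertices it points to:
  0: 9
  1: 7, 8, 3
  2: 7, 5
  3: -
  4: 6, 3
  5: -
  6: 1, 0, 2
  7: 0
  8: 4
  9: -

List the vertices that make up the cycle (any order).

1, 4, 6, 8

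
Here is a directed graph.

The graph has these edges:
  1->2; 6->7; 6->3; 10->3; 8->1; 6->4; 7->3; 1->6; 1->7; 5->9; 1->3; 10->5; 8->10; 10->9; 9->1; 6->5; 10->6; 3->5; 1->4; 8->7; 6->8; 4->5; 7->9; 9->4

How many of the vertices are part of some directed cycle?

9

A vertex is on a directed cycle iff it belongs to a strongly connected component of size ≥ 2 (or has a self-loop).
The vertices on cycles are {1, 3, 4, 5, 6, 7, 8, 9, 10} — 9 in total.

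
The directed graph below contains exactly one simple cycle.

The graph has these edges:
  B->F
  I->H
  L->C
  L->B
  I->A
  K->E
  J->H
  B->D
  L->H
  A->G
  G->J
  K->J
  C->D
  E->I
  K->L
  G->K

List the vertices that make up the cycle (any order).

A, E, G, I, K

DFS with gray/black marking from G:
G gray
  J gray
    H gray
    H black
  J black
  K gray
    L gray
      C gray
        D gray
        D black
      C black
      L→H: H black — skip
      B gray
        B→D: D black — skip
        F gray
        F black
      B black
    L black
    K→J: J black — skip
    E gray
      I gray
        A gray
          A→G: G is gray → back edge
Back edge closes the cycle G → K → E → I → A → G; its vertices are {A, E, G, I, K}.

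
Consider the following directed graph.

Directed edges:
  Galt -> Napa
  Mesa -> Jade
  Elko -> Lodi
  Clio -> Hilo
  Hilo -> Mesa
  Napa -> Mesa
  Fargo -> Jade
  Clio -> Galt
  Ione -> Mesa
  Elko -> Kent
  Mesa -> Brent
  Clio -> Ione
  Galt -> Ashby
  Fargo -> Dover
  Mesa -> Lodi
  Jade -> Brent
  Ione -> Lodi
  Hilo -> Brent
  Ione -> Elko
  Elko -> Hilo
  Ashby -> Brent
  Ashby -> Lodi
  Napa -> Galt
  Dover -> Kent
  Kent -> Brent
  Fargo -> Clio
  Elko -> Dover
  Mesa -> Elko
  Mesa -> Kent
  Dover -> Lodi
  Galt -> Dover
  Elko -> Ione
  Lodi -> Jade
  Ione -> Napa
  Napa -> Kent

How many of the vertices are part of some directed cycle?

A vertex is on a directed cycle iff it belongs to a strongly connected component of size ≥ 2 (or has a self-loop).
The vertices on cycles are {Elko, Galt, Hilo, Ione, Mesa, Napa} — 6 in total.

6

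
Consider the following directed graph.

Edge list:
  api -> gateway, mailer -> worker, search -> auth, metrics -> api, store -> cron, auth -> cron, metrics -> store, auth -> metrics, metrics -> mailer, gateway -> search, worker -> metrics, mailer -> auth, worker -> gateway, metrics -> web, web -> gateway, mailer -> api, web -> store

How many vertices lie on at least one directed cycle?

A vertex is on a directed cycle iff it belongs to a strongly connected component of size ≥ 2 (or has a self-loop).
The vertices on cycles are {api, web, auth, mailer, search, worker, gateway, metrics} — 8 in total.

8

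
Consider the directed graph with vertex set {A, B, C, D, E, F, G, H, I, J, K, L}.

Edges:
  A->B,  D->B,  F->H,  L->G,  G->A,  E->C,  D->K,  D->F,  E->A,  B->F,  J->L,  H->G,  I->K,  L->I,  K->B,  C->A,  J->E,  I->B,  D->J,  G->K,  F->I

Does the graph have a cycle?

Yes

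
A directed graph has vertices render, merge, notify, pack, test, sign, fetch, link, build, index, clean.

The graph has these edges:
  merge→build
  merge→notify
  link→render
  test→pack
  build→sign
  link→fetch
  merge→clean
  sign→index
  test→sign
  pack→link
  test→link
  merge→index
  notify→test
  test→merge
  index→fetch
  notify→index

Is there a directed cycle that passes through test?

Yes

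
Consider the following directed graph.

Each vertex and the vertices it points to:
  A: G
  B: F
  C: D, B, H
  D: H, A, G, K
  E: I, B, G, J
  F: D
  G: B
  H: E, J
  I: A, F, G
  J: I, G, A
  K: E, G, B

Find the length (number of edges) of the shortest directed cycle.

For each vertex v, BFS finds the shortest path from v back to v.
The shortest such closed walk is D → K → B → F → D, length 4.

4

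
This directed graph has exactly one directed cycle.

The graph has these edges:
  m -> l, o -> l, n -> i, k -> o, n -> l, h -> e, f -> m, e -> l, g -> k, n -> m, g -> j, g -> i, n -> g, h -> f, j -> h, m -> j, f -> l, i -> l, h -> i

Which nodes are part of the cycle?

DFS with gray/black marking from j:
j gray
  h gray
    e gray
      l gray
      l black
    e black
    f gray
      m gray
        m→l: l black — skip
        m→j: j is gray → back edge
Back edge closes the cycle j → h → f → m → j; its vertices are {f, h, j, m}.

f, h, j, m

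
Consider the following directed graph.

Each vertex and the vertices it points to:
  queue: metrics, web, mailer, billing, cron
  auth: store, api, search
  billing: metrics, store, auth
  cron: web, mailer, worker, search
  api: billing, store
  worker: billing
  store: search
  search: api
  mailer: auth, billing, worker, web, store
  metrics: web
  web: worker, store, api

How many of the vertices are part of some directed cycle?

A vertex is on a directed cycle iff it belongs to a strongly connected component of size ≥ 2 (or has a self-loop).
The vertices on cycles are {api, web, auth, store, search, worker, billing, metrics} — 8 in total.

8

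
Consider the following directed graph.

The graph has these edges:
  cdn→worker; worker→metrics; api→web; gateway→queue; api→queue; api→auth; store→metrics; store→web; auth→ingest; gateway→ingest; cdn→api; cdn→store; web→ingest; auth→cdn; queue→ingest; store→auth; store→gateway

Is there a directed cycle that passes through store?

store is on a cycle iff store can reach itself via ≥1 edge.
store → auth → cdn → store — yes.

Yes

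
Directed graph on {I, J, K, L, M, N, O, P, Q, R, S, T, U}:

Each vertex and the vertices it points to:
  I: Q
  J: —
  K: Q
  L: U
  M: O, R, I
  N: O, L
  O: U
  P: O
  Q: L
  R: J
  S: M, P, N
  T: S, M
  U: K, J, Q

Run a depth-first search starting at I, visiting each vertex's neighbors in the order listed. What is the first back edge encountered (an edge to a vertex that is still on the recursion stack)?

K->Q

DFS from I (visiting each vertex's neighbors in the order listed); mark gray on enter, black on exit:
I gray
  Q gray
    L gray
      U gray
        K gray
          K→Q: Q is gray → back edge
First back edge: K → Q.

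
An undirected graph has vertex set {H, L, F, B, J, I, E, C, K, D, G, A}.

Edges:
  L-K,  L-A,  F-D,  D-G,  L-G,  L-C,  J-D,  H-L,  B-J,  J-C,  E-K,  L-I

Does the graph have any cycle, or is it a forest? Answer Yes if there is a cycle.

Yes

DFS, tracking each vertex's parent; an edge to a visited non-parent vertex closes a cycle.
Start from B:
visit B (parent –)
  visit J (parent B)
    visit C (parent J)
      visit L (parent C)
        visit H (parent L)
          H–L: parent, skip
        visit G (parent L)
          visit D (parent G)
            D–G: parent, skip
            D–J: J visited and ≠ parent → cycle
Cycle: J – C – L – G – D – J.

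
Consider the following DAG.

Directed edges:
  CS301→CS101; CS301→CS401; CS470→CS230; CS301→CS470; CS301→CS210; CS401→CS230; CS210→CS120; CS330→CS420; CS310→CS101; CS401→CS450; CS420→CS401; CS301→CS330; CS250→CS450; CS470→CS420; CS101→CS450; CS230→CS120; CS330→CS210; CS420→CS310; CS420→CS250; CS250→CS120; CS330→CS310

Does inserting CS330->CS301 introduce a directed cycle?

Adding CS330→CS301 creates a cycle iff CS301 can already reach CS330.
Path from CS301: CS301 → CS330.
So CS301 → … → CS330 → CS301 is a cycle.

Yes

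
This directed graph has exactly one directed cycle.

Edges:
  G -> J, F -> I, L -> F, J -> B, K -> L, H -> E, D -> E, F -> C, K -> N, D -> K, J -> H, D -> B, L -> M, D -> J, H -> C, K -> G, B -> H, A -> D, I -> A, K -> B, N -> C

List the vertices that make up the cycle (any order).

A, D, F, I, K, L

DFS with gray/black marking from D:
D gray
  B gray
    H gray
      E gray
      E black
      C gray
      C black
    H black
  B black
  K gray
    L gray
      M gray
      M black
      F gray
        I gray
          A gray
            A→D: D is gray → back edge
Back edge closes the cycle D → K → L → F → I → A → D; its vertices are {A, D, F, I, K, L}.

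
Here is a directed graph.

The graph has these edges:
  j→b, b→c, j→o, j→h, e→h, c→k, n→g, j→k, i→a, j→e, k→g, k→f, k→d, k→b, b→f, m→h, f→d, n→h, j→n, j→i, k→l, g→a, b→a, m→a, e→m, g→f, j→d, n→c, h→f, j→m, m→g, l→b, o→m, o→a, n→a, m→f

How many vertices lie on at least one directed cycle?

A vertex is on a directed cycle iff it belongs to a strongly connected component of size ≥ 2 (or has a self-loop).
The vertices on cycles are {b, c, k, l} — 4 in total.

4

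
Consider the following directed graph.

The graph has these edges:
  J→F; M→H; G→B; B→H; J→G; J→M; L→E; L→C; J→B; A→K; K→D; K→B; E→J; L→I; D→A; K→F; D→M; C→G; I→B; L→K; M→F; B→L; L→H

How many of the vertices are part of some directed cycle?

A vertex is on a directed cycle iff it belongs to a strongly connected component of size ≥ 2 (or has a self-loop).
The vertices on cycles are {A, B, C, D, E, G, I, J, K, L} — 10 in total.

10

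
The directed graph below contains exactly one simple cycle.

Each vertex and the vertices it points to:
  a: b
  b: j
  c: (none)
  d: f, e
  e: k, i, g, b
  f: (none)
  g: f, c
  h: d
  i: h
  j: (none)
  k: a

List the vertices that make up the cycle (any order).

d, e, h, i

DFS with gray/black marking from d:
d gray
  f gray
  f black
  e gray
    k gray
      a gray
        b gray
          j gray
          j black
        b black
      a black
    k black
    i gray
      h gray
        h→d: d is gray → back edge
Back edge closes the cycle d → e → i → h → d; its vertices are {d, e, h, i}.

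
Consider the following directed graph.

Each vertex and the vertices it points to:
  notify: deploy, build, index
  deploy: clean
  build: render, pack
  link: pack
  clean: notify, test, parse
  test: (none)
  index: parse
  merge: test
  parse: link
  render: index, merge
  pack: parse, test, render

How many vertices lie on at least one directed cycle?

A vertex is on a directed cycle iff it belongs to a strongly connected component of size ≥ 2 (or has a self-loop).
The vertices on cycles are {link, pack, clean, index, parse, deploy, notify, render} — 8 in total.

8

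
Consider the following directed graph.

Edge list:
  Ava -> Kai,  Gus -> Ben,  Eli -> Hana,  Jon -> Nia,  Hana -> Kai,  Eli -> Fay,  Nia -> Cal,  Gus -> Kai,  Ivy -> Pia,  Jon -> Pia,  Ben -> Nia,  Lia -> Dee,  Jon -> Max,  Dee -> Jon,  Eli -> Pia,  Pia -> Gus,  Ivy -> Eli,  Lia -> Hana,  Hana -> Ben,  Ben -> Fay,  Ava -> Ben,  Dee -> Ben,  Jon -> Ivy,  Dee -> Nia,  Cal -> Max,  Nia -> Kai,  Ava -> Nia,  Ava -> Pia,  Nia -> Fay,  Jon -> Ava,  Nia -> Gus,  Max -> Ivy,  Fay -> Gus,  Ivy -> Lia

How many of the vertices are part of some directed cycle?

14

A vertex is on a directed cycle iff it belongs to a strongly connected component of size ≥ 2 (or has a self-loop).
The vertices on cycles are {Ava, Ben, Cal, Dee, Eli, Fay, Gus, Ivy, Jon, Lia, Max, Nia, Pia, Hana} — 14 in total.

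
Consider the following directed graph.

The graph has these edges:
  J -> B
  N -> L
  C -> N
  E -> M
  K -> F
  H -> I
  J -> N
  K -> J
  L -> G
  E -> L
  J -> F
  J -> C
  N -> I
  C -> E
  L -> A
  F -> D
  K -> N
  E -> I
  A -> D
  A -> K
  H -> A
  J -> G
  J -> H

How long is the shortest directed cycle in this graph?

4

For each vertex v, BFS finds the shortest path from v back to v.
The shortest such closed walk is K → N → L → A → K, length 4.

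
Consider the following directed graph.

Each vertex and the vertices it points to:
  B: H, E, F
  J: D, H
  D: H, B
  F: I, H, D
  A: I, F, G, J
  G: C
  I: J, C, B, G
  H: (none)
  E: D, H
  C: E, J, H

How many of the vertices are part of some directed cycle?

8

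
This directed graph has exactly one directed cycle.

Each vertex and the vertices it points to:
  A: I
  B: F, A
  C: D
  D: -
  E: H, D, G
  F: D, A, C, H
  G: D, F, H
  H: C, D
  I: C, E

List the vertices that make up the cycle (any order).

DFS with gray/black marking from A:
A gray
  I gray
    C gray
      D gray
      D black
    C black
    E gray
      H gray
        H→C: C black — skip
        H→D: D black — skip
      H black
      E→D: D black — skip
      G gray
        G→D: D black — skip
        F gray
          F→D: D black — skip
          F→A: A is gray → back edge
Back edge closes the cycle A → I → E → G → F → A; its vertices are {A, E, F, G, I}.

A, E, F, G, I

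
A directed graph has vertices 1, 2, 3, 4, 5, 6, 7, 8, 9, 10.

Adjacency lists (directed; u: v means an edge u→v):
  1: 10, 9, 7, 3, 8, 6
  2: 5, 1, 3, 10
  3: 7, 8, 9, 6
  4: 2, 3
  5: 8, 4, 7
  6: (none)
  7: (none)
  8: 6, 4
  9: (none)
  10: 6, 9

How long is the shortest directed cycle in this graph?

3

For each vertex v, BFS finds the shortest path from v back to v.
The shortest such closed walk is 5 → 4 → 2 → 5, length 3.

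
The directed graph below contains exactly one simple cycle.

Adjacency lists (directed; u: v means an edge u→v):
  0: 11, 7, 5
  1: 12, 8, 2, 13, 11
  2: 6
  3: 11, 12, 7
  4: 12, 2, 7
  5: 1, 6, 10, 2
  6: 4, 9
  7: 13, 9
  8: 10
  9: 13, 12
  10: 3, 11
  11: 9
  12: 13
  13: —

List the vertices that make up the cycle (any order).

DFS with gray/black marking from 2:
2 gray
  6 gray
    4 gray
      12 gray
        13 gray
        13 black
      12 black
      4→2: 2 is gray → back edge
Back edge closes the cycle 2 → 6 → 4 → 2; its vertices are {2, 4, 6}.

2, 4, 6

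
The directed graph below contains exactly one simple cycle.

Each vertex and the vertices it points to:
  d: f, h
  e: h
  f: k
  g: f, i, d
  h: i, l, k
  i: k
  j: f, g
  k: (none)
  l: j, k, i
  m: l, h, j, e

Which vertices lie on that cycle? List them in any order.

d, g, h, j, l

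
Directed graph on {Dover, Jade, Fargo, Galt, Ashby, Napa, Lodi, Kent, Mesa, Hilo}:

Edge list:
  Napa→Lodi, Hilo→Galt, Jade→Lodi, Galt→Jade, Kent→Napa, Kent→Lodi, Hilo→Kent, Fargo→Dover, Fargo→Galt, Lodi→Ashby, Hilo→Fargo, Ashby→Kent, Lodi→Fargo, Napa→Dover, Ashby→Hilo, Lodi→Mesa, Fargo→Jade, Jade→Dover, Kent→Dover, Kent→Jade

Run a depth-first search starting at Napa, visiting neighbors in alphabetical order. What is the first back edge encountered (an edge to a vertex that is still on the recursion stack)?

Jade->Lodi

DFS from Napa (visiting neighbors in alphabetical order); mark gray on enter, black on exit:
Napa gray
  Dover gray
  Dover black
  Lodi gray
    Ashby gray
      Hilo gray
        Fargo gray
          Fargo→Dover: Dover black — skip
          Galt gray
            Jade gray
              Jade→Dover: Dover black — skip
              Jade→Lodi: Lodi is gray → back edge
First back edge: Jade → Lodi.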